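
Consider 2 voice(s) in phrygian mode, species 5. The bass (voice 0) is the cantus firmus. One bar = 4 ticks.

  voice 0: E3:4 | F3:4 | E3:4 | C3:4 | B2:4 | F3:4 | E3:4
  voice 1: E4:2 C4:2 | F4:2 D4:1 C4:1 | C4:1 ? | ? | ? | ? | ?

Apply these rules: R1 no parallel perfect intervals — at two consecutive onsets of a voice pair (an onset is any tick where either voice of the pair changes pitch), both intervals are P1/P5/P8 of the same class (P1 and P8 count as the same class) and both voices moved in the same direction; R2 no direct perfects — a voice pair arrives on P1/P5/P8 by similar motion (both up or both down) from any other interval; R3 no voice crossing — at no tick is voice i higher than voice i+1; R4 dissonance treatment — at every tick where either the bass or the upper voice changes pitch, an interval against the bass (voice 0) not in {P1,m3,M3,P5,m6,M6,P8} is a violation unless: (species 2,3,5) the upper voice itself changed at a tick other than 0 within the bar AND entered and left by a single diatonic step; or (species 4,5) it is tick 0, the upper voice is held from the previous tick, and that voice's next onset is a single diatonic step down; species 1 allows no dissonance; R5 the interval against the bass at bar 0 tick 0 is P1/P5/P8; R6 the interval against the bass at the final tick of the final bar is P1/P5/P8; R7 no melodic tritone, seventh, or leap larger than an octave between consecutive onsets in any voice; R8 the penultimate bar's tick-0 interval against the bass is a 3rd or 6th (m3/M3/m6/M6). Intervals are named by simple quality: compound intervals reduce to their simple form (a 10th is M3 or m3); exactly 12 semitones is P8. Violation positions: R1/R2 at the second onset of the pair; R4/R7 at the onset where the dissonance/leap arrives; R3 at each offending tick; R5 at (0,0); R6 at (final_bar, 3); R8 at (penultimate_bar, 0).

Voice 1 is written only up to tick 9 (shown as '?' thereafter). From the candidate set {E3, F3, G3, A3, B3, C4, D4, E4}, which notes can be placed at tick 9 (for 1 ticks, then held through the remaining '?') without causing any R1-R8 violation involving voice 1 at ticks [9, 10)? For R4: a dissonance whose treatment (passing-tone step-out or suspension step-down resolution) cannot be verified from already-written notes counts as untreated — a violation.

{B3, C4, E3, E4, G3}

E3: legal
F3: violates R4
G3: legal
A3: violates R4
B3: legal
C4: legal
D4: violates R4
E4: legal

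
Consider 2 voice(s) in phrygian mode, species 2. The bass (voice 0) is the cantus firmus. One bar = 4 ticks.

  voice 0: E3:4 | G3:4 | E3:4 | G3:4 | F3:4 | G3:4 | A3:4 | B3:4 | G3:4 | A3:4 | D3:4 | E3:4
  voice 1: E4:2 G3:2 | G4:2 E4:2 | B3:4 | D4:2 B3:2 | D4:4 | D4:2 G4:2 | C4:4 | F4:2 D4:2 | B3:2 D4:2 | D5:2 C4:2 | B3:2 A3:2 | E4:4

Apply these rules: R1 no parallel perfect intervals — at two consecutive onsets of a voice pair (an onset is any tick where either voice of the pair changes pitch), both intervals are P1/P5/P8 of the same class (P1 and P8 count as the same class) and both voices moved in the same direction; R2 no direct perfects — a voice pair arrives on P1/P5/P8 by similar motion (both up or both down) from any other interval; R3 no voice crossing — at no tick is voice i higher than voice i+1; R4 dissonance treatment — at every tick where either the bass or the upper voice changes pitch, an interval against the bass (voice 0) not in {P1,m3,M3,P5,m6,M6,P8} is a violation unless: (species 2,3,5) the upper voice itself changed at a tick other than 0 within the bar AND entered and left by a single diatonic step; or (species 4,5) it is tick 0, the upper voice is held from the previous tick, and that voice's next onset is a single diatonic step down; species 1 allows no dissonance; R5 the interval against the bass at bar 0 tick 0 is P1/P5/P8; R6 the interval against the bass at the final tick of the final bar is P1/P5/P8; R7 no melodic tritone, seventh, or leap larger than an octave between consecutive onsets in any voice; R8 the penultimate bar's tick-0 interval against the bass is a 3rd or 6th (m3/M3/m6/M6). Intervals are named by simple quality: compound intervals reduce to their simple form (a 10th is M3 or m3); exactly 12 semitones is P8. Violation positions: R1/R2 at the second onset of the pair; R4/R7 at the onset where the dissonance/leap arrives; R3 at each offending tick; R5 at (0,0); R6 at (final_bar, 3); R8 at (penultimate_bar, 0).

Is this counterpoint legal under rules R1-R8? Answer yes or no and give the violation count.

No (7 violations)

bar 0: v0=E3 v1=E4 (P8)
bar 1: v0=G3 v1=G4 (P8)
bar 2: v0=E3 v1=B3 (P5)
bar 3: v0=G3 v1=D4 (P5)
bar 4: v0=F3 v1=D4 (M6)
bar 5: v0=G3 v1=D4 (P5)
bar 6: v0=A3 v1=C4 (m3)
bar 7: v0=B3 v1=F4 (TT)
bar 8: v0=G3 v1=B3 (M3)
bar 9: v0=A3 v1=D5 (P4)
bar 10: v0=D3 v1=B3 (M6)
bar 11: v0=E3 v1=E4 (P8)
  R2 @ bar1.0: E3/G3 m3 -> G3/G4 P8 similar
  R2 @ bar2.0: G3/E4 M6 -> E3/B3 P5 similar
  R1 @ bar3.0: E3/B3 P5 -> G3/D4 P5 similar
  R4 @ bar7.0: B3/F4 TT untreated
  R4 @ bar9.0: A3/D5 P4 untreated
  R7 @ bar9.2: D5->C4 leap 14st
  R2 @ bar11.0: D3/A3 P5 -> E3/E4 P8 similar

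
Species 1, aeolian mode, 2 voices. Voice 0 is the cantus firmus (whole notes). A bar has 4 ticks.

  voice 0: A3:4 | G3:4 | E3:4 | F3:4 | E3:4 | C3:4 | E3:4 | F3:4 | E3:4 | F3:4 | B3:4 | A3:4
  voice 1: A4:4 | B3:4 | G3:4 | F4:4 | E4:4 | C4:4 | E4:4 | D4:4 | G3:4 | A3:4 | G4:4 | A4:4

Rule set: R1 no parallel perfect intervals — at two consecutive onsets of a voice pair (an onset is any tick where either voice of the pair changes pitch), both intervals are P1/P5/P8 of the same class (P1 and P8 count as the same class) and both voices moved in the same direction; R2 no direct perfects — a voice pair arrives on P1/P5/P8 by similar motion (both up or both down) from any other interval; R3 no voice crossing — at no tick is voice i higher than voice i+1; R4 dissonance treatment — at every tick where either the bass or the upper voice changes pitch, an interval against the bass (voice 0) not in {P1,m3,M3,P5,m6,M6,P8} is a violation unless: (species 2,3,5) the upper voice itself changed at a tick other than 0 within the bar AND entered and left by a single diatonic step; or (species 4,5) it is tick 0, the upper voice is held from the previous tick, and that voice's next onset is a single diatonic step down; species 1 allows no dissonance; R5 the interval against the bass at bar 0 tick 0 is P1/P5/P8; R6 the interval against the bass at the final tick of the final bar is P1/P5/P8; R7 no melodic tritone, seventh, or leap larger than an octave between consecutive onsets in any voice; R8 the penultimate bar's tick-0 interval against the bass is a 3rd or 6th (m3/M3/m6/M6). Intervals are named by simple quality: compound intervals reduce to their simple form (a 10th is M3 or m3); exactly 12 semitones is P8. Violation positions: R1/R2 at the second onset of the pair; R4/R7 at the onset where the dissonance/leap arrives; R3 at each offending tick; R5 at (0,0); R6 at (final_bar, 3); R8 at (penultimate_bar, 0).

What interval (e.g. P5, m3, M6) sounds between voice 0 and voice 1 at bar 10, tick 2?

m6

voice 0=B3 voice 1=G4 -> m6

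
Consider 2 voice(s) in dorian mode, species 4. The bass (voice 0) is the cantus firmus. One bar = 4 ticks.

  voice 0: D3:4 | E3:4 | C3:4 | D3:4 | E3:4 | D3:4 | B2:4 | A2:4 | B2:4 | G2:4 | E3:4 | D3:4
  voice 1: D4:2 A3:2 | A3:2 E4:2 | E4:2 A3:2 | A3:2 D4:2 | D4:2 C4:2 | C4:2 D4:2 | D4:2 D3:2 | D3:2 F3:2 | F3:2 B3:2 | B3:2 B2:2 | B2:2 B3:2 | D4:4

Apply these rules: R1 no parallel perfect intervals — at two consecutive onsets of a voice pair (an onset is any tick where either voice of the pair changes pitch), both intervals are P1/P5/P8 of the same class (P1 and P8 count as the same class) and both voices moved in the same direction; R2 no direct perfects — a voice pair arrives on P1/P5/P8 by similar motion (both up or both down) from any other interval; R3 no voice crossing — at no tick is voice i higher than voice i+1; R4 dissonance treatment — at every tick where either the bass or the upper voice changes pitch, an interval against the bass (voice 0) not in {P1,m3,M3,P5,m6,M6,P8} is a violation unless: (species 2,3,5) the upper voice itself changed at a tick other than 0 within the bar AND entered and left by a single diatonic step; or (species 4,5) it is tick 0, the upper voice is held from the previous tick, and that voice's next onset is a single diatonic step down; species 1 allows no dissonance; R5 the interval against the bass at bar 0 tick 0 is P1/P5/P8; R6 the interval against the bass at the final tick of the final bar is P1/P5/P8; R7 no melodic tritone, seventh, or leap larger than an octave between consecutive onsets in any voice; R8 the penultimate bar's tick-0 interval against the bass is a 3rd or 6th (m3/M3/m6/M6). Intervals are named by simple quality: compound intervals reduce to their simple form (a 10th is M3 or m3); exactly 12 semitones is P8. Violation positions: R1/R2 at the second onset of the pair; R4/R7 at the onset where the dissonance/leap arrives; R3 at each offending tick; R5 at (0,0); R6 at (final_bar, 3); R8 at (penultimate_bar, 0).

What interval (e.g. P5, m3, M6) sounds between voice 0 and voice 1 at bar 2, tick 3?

M6

voice 0=C3 voice 1=A3 -> M6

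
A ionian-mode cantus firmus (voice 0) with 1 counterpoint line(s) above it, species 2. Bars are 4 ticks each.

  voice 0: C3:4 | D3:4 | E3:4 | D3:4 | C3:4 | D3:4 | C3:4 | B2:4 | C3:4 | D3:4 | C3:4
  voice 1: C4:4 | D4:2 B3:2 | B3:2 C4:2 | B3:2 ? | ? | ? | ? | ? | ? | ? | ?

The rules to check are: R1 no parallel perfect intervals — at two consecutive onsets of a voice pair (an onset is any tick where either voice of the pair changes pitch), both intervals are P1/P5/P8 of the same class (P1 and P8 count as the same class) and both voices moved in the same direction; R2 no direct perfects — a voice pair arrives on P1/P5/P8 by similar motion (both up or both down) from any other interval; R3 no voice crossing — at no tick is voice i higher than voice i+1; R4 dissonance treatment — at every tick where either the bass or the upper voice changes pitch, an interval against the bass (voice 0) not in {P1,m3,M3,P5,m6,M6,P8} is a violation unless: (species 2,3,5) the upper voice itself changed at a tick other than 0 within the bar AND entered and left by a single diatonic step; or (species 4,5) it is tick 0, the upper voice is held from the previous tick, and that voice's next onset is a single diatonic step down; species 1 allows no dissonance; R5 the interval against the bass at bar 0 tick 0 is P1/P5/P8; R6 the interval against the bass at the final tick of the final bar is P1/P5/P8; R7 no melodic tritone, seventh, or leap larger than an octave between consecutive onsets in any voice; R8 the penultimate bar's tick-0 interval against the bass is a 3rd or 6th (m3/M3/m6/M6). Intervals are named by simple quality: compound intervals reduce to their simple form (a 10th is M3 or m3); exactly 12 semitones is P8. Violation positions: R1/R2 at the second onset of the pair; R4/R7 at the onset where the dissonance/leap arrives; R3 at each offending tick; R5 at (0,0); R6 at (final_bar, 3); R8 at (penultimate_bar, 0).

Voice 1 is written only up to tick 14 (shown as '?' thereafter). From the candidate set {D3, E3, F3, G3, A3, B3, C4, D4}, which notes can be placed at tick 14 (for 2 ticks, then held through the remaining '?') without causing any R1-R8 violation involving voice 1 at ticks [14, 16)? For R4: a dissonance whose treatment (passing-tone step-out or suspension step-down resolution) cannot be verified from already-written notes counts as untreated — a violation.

{A3, B3, D3, D4}

D3: legal
E3: violates R4
F3: violates R7
G3: violates R4
A3: legal
B3: legal
C4: violates R4
D4: legal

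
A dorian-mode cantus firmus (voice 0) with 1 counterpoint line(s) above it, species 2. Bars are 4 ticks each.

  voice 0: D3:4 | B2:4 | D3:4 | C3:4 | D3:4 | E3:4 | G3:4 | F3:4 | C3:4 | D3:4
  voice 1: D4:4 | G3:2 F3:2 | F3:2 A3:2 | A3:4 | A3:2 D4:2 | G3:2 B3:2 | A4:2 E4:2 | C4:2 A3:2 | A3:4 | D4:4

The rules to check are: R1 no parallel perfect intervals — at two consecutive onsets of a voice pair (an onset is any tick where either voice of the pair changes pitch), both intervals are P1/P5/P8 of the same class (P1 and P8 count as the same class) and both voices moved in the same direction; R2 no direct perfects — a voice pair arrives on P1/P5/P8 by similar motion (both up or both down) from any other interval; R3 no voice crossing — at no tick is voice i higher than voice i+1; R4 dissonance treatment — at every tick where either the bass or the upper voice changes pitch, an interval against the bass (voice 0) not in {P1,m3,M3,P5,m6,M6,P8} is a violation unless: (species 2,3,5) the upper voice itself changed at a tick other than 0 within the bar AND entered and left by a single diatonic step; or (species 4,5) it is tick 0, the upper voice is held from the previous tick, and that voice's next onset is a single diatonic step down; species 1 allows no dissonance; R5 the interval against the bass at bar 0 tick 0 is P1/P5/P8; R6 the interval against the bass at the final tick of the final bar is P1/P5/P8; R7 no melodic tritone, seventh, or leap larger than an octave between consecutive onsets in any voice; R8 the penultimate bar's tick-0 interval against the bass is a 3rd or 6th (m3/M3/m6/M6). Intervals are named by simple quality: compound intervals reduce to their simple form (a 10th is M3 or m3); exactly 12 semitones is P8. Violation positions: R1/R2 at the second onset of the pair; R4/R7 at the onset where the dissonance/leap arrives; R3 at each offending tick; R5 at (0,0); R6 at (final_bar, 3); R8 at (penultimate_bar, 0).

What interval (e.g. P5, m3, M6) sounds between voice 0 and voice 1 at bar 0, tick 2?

P8

voice 0=D3 voice 1=D4 -> P8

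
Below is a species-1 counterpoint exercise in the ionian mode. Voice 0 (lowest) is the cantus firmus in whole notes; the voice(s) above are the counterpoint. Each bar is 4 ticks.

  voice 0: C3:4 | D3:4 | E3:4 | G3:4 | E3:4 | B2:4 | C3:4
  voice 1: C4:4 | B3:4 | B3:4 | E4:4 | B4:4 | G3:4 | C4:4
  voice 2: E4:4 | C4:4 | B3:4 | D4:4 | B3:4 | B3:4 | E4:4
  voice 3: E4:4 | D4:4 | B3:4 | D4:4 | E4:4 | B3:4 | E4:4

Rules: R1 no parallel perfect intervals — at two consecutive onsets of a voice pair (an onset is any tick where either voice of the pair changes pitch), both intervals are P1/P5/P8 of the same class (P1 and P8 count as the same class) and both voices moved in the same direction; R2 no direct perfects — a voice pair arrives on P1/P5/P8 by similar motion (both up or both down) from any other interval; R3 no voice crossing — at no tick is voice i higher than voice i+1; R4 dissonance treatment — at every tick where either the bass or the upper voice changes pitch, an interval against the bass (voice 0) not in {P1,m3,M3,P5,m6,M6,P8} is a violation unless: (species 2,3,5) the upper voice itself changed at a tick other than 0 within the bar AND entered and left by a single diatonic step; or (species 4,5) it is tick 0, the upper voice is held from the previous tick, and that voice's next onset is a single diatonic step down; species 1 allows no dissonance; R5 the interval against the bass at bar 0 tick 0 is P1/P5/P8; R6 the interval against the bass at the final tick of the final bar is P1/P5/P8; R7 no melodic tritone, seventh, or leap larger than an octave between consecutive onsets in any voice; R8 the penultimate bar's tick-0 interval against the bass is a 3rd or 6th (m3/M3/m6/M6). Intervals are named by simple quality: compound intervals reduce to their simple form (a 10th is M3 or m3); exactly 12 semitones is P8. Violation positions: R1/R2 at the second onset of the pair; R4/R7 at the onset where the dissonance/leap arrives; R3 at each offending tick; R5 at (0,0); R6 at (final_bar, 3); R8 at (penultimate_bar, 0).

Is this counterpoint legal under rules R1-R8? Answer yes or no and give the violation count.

No (25 violations)

bar 0: v0=C3 v1=C4 v2=E4 v3=E4 (M3)
bar 1: v0=D3 v1=B3 v2=C4 v3=D4 (P8)
bar 2: v0=E3 v1=B3 v2=B3 v3=B3 (P5)
bar 3: v0=G3 v1=E4 v2=D4 v3=D4 (P5)
bar 4: v0=E3 v1=B4 v2=B3 v3=E4 (P8)
bar 5: v0=B2 v1=G3 v2=B3 v3=B3 (P8)
bar 6: v0=C3 v1=C4 v2=E4 v3=E4 (M3)
  R5 @ bar0.0: opens on M3
  R5 @ bar0.0: opens on M3
  R4 @ bar1.0: D3/C4 m7 untreated
  R2 @ bar2.0: C4/D4 M2 -> B3/B3 P1 similar
  R1 @ bar3.0: E3/B3 P5 -> G3/D4 P5 similar
  R1 @ bar3.0: E3/B3 P5 -> G3/D4 P5 similar
  R1 @ bar3.0: B3/B3 P1 -> D4/D4 P1 similar
  R3 @ bar3.0: E4 above D4
  R3 @ bar3.1: E4 above D4
  R3 @ bar3.2: E4 above D4
  R3 @ bar3.3: E4 above D4
  R1 @ bar4.0: G3/D4 P5 -> E3/B3 P5 similar
  R2 @ bar4.0: E4/D4 M2 -> B4/E4 P5 similar
  R3 @ bar4.0: B4 above B3
  R3 @ bar4.1: B4 above B3
  R3 @ bar4.2: B4 above B3
  R3 @ bar4.3: B4 above B3
  R1 @ bar5.0: E3/E4 P8 -> B2/B3 P8 similar
  R7 @ bar5.0: B4->G3 leap 16st
  R8 @ bar5.0: penult P8 not 3rd/6th
  R8 @ bar5.0: penult P8 not 3rd/6th
  R1 @ bar6.0: B3/B3 P1 -> E4/E4 P1 similar
  R2 @ bar6.0: B2/G3 m6 -> C3/C4 P8 similar
  R6 @ bar6.3: closes on M3
  R6 @ bar6.3: closes on M3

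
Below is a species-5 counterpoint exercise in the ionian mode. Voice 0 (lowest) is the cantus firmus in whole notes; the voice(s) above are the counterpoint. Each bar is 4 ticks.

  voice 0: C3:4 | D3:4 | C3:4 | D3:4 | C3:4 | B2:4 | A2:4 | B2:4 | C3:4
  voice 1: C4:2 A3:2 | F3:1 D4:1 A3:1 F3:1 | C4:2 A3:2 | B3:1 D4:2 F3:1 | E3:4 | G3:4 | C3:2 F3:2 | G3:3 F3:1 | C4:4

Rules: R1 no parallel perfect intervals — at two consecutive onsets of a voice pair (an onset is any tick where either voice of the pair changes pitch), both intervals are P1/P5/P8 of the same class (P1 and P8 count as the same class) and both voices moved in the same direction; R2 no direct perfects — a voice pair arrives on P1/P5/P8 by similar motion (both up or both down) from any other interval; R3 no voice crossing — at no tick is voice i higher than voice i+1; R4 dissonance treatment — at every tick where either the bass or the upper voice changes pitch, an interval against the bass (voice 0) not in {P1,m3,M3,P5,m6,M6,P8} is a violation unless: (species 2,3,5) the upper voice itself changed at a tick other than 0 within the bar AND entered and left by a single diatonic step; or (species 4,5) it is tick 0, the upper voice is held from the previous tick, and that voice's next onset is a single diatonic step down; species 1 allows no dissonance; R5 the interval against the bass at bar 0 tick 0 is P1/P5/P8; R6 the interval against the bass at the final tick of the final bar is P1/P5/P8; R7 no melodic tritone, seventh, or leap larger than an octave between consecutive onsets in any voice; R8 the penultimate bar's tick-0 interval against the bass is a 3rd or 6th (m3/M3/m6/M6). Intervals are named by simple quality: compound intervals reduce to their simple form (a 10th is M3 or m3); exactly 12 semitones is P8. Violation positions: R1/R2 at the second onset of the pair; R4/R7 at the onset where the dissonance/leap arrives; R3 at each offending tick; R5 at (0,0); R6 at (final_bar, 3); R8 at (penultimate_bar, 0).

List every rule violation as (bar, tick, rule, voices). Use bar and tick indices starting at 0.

(7, 3, R4, (0, 1))
(8, 0, R2, (0, 1))

bar 0: v0=C3 v1=C4 downbeat P8
bar 1: v0=D3 v1=F3 downbeat m3
bar 2: v0=C3 v1=C4 downbeat P8
bar 3: v0=D3 v1=B3 downbeat M6
bar 4: v0=C3 v1=E3 downbeat M3
bar 5: v0=B2 v1=G3 downbeat m6
bar 6: v0=A2 v1=C3 downbeat m3
bar 7: v0=B2 v1=G3 downbeat m6
bar 8: v0=C3 v1=C4 downbeat P8
  -> R4 @ bar 7 tick 3 v(0, 1): B2/F3 TT untreated
  -> R2 @ bar 8 tick 0 v(0, 1): B2/F3 TT -> C3/C4 P8 similar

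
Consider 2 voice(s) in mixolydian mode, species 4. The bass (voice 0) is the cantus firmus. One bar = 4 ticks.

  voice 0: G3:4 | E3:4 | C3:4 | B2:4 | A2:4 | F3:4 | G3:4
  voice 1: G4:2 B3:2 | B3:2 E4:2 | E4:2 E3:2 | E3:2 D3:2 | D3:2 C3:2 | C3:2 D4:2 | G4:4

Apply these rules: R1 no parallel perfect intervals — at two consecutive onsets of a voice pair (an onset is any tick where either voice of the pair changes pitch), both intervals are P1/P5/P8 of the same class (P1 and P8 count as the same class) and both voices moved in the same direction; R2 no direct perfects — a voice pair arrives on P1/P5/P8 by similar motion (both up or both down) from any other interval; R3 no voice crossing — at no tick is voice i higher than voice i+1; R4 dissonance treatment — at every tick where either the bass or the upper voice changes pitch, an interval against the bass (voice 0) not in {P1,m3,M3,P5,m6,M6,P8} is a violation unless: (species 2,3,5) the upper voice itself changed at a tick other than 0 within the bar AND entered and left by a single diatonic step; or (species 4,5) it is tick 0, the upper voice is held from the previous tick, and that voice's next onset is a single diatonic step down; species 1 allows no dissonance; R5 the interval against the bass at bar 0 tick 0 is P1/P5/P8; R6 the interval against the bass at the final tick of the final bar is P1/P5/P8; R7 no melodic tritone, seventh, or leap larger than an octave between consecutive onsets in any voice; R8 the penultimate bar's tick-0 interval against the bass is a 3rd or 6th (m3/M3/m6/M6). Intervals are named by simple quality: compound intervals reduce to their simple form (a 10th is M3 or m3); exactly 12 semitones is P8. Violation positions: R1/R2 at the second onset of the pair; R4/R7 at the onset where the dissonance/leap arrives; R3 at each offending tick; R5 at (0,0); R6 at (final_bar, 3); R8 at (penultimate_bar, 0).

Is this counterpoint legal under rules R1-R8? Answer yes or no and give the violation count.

No (6 violations)

bar 0: v0=G3 v1=G4 (P8)
bar 1: v0=E3 v1=B3 (P5)
bar 2: v0=C3 v1=E4 (M3)
bar 3: v0=B2 v1=E3 (P4)
bar 4: v0=A2 v1=D3 (P4)
bar 5: v0=F3 v1=C3 (P4)
bar 6: v0=G3 v1=G4 (P8)
  R3 @ bar5.0: F3 above C3
  R4 @ bar5.0: F3/C3 P4 untreated
  R8 @ bar5.0: penult P4 not 3rd/6th
  R3 @ bar5.1: F3 above C3
  R7 @ bar5.2: C3->D4 leap 14st
  R2 @ bar6.0: F3/D4 M6 -> G3/G4 P8 similar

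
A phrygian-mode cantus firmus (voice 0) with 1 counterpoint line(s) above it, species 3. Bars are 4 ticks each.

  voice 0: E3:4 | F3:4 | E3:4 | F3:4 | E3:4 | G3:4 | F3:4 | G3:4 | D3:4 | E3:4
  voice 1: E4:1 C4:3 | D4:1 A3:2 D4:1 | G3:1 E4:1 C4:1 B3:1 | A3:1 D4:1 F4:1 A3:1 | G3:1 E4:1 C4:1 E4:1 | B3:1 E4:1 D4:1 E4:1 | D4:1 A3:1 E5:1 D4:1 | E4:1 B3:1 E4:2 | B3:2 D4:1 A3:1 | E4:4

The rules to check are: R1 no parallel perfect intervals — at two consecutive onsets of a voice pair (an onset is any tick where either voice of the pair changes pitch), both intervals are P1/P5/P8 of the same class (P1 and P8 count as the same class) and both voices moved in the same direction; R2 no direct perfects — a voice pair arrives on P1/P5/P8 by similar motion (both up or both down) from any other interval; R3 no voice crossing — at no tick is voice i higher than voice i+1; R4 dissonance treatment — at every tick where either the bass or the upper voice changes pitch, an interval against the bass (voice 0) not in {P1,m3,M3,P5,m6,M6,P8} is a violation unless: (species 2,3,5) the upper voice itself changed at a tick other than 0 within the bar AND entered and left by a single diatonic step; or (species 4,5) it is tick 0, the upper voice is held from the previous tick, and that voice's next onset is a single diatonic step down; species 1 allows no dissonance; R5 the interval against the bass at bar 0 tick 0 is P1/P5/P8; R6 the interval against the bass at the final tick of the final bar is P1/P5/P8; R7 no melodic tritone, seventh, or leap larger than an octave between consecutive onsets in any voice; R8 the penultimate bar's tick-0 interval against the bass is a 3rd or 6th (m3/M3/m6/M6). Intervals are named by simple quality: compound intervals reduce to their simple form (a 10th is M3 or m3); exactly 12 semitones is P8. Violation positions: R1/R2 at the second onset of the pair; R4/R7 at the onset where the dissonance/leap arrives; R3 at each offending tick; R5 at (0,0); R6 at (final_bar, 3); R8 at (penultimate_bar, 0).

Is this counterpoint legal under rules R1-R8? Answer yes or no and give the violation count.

No (4 violations)

bar 0: v0=E3 v1=E4 (P8)
bar 1: v0=F3 v1=D4 (M6)
bar 2: v0=E3 v1=G3 (m3)
bar 3: v0=F3 v1=A3 (M3)
bar 4: v0=E3 v1=G3 (m3)
bar 5: v0=G3 v1=B3 (M3)
bar 6: v0=F3 v1=D4 (M6)
bar 7: v0=G3 v1=E4 (M6)
bar 8: v0=D3 v1=B3 (M6)
bar 9: v0=E3 v1=E4 (P8)
  R4 @ bar6.2: F3/E5 M7 untreated
  R7 @ bar6.2: A3->E5 leap 19st
  R7 @ bar6.3: E5->D4 leap 14st
  R2 @ bar9.0: D3/A3 P5 -> E3/E4 P8 similar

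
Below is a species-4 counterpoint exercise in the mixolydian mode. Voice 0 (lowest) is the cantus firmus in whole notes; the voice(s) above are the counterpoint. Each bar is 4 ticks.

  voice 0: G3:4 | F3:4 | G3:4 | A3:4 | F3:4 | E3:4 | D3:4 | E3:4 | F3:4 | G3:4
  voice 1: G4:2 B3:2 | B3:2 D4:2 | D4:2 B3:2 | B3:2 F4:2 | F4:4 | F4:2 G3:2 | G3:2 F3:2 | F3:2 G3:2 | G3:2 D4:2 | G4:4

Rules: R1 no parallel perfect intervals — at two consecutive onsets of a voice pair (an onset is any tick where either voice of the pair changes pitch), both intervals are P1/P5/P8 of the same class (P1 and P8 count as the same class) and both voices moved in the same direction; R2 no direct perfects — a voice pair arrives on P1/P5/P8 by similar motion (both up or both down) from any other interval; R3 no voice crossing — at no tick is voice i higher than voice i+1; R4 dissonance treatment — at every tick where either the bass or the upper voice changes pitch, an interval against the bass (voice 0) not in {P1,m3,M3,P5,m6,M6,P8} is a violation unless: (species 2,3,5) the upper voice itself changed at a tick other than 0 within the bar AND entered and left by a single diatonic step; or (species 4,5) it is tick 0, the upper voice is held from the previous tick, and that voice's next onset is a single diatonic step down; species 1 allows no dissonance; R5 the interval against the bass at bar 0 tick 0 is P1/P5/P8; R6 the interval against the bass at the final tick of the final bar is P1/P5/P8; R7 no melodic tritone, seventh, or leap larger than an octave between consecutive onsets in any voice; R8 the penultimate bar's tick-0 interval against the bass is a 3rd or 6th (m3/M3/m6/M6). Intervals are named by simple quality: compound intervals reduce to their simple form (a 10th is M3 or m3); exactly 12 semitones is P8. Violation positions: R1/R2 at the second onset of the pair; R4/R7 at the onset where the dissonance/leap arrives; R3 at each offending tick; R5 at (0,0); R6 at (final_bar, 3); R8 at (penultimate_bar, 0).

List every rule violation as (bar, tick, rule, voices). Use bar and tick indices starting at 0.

(1, 0, R4, (0, 1))
(3, 0, R4, (0, 1))
(3, 2, R7, (1,))
(5, 0, R4, (0, 1))
(5, 2, R7, (1,))
(7, 0, R4, (0, 1))
(8, 0, R4, (0, 1))
(8, 0, R8, (0, 1))
(9, 0, R2, (0, 1))

bar 0: v0=G3 v1=G4 downbeat P8
bar 1: v0=F3 v1=B3 downbeat TT
bar 2: v0=G3 v1=D4 downbeat P5
bar 3: v0=A3 v1=B3 downbeat M2
bar 4: v0=F3 v1=F4 downbeat P8
bar 5: v0=E3 v1=F4 downbeat m2
bar 6: v0=D3 v1=G3 downbeat P4
bar 7: v0=E3 v1=F3 downbeat m2
bar 8: v0=F3 v1=G3 downbeat M2
bar 9: v0=G3 v1=G4 downbeat P8
  -> R4 @ bar 1 tick 0 v(0, 1): F3/B3 TT untreated
  -> R4 @ bar 3 tick 0 v(0, 1): A3/B3 M2 untreated
  -> R7 @ bar 3 tick 2 v(1,): B3->F4 leap 6st
  -> R4 @ bar 5 tick 0 v(0, 1): E3/F4 m2 untreated
  -> R7 @ bar 5 tick 2 v(1,): F4->G3 leap 10st
  -> R4 @ bar 7 tick 0 v(0, 1): E3/F3 m2 untreated
  -> R4 @ bar 8 tick 0 v(0, 1): F3/G3 M2 untreated
  -> R8 @ bar 8 tick 0 v(0, 1): penult M2 not 3rd/6th
  -> R2 @ bar 9 tick 0 v(0, 1): F3/D4 M6 -> G3/G4 P8 similar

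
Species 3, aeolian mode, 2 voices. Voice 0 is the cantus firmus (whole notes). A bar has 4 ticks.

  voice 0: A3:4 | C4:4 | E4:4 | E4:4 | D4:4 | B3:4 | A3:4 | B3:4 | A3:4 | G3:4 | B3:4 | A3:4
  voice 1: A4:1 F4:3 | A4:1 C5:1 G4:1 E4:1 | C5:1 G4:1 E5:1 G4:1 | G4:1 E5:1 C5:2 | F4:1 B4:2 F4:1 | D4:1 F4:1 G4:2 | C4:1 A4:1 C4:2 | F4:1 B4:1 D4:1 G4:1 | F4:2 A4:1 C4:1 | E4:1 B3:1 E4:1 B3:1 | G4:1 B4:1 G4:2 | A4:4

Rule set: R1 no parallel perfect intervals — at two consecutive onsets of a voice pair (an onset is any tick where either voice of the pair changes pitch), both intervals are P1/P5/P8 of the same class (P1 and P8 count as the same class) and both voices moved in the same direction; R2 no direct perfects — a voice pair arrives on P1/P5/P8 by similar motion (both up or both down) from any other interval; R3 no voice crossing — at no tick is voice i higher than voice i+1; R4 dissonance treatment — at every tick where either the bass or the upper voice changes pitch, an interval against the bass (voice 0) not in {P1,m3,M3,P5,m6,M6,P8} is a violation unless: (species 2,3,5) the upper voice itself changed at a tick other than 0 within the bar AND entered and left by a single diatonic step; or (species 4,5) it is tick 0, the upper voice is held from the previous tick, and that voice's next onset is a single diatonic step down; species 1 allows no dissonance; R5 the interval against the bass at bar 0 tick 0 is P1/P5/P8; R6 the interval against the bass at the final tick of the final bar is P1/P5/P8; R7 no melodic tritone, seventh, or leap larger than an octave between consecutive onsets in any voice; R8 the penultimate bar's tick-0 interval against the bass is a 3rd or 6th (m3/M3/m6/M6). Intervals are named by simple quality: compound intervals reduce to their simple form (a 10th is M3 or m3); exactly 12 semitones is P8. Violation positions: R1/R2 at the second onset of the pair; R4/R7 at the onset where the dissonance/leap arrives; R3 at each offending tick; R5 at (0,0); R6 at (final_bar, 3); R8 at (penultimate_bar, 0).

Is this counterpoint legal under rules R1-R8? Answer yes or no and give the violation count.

bar 0: v0=A3 v1=A4 (P8)
bar 1: v0=C4 v1=A4 (M6)
bar 2: v0=E4 v1=C5 (m6)
bar 3: v0=E4 v1=G4 (m3)
bar 4: v0=D4 v1=F4 (m3)
bar 5: v0=B3 v1=D4 (m3)
bar 6: v0=A3 v1=C4 (m3)
bar 7: v0=B3 v1=F4 (TT)
bar 8: v0=A3 v1=F4 (m6)
bar 9: v0=G3 v1=E4 (M6)
bar 10: v0=B3 v1=G4 (m6)
bar 11: v0=A3 v1=A4 (P8)
  R7 @ bar4.1: F4->B4 leap 6st
  R7 @ bar4.3: B4->F4 leap 6st
  R4 @ bar5.1: B3/F4 TT untreated
  R4 @ bar7.0: B3/F4 TT untreated
  R7 @ bar7.1: F4->B4 leap 6st

No (5 violations)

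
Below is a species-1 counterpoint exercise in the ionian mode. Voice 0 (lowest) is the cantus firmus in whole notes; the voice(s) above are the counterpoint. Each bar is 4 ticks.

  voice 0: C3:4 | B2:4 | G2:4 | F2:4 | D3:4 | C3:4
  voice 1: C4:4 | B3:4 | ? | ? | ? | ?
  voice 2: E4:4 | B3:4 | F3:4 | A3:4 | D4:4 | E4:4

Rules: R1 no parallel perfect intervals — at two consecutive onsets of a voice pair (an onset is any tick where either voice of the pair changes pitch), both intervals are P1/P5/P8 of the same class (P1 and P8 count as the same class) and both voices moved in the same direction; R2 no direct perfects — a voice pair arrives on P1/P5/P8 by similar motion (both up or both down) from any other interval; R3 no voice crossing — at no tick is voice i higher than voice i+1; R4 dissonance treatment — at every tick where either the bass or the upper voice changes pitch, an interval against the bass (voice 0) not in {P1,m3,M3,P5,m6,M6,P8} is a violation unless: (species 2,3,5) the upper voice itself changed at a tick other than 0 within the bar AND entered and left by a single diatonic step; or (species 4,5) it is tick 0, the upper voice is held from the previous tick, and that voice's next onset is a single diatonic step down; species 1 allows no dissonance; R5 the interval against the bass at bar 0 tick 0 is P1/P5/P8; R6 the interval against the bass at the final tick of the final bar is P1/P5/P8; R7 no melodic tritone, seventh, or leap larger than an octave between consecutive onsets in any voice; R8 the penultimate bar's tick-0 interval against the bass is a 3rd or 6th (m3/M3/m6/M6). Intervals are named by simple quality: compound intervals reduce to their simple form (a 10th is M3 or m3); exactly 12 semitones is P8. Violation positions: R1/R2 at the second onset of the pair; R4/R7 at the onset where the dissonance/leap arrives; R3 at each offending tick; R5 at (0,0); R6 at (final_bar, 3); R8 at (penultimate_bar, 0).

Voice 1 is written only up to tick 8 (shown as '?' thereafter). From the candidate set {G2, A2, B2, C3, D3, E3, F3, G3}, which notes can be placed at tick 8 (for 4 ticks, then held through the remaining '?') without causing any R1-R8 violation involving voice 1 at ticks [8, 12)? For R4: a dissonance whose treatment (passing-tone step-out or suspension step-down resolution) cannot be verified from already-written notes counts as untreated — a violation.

{B2, E3}

G2: violates R1,R7
A2: violates R4,R7
B2: legal
C3: violates R4,R7
D3: violates R2
E3: legal
F3: violates R1,R4,R7
G3: violates R1,R3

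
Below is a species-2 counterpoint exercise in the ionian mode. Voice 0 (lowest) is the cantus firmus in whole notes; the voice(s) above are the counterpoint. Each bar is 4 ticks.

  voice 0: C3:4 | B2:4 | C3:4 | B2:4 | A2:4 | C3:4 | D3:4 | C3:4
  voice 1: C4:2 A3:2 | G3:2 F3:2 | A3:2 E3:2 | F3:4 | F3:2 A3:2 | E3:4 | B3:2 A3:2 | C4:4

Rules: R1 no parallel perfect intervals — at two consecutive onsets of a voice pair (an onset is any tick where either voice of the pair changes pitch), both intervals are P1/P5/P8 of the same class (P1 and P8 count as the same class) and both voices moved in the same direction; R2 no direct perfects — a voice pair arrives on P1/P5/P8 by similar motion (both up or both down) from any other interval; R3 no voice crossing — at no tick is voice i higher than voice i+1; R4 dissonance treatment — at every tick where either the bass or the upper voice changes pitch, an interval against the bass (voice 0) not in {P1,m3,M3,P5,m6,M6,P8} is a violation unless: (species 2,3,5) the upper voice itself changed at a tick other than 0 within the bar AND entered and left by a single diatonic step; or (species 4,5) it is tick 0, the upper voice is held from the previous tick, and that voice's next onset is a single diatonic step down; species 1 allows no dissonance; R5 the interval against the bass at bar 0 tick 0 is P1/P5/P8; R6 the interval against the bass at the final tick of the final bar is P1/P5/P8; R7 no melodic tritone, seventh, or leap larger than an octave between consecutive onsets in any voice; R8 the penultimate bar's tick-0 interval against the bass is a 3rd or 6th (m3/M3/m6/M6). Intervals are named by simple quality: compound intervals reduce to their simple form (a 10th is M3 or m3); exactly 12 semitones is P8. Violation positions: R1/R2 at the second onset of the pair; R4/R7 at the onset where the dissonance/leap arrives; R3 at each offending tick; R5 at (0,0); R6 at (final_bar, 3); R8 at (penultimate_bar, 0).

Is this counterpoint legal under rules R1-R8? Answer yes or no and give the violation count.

bar 0: v0=C3 v1=C4 (P8)
bar 1: v0=B2 v1=G3 (m6)
bar 2: v0=C3 v1=A3 (M6)
bar 3: v0=B2 v1=F3 (TT)
bar 4: v0=A2 v1=F3 (m6)
bar 5: v0=C3 v1=E3 (M3)
bar 6: v0=D3 v1=B3 (M6)
bar 7: v0=C3 v1=C4 (P8)
  R4 @ bar1.2: B2/F3 TT untreated
  R4 @ bar3.0: B2/F3 TT untreated

No (2 violations)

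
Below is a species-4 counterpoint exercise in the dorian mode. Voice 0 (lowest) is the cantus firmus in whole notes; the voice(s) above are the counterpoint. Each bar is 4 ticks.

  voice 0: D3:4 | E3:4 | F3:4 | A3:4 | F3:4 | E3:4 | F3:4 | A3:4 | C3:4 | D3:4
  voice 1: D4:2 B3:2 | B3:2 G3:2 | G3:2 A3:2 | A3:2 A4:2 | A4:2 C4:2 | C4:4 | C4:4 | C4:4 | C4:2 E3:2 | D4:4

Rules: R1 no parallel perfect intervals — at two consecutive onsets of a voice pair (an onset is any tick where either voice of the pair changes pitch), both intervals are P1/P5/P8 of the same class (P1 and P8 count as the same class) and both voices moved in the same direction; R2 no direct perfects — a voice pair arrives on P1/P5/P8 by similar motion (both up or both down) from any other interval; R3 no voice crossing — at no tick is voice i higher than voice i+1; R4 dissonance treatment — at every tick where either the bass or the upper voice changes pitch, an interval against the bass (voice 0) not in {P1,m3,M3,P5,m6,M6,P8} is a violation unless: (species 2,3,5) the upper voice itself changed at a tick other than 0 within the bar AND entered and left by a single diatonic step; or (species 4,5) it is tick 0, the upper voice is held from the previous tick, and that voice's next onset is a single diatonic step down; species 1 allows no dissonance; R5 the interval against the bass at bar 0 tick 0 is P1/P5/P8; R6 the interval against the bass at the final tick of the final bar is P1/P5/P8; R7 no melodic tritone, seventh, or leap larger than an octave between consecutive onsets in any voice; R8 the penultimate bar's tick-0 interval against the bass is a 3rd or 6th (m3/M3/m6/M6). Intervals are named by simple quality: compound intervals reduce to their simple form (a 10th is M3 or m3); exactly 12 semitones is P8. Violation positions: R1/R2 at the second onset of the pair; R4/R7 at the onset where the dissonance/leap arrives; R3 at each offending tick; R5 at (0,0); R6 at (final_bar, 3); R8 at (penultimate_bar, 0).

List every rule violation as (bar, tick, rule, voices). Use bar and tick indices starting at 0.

(2, 0, R4, (0, 1))
(8, 0, R8, (0, 1))
(9, 0, R2, (0, 1))
(9, 0, R7, (1,))

bar 0: v0=D3 v1=D4 downbeat P8
bar 1: v0=E3 v1=B3 downbeat P5
bar 2: v0=F3 v1=G3 downbeat M2
bar 3: v0=A3 v1=A3 downbeat P1
bar 4: v0=F3 v1=A4 downbeat M3
bar 5: v0=E3 v1=C4 downbeat m6
bar 6: v0=F3 v1=C4 downbeat P5
bar 7: v0=A3 v1=C4 downbeat m3
bar 8: v0=C3 v1=C4 downbeat P8
bar 9: v0=D3 v1=D4 downbeat P8
  -> R4 @ bar 2 tick 0 v(0, 1): F3/G3 M2 untreated
  -> R8 @ bar 8 tick 0 v(0, 1): penult P8 not 3rd/6th
  -> R2 @ bar 9 tick 0 v(0, 1): C3/E3 M3 -> D3/D4 P8 similar
  -> R7 @ bar 9 tick 0 v(1,): E3->D4 leap 10st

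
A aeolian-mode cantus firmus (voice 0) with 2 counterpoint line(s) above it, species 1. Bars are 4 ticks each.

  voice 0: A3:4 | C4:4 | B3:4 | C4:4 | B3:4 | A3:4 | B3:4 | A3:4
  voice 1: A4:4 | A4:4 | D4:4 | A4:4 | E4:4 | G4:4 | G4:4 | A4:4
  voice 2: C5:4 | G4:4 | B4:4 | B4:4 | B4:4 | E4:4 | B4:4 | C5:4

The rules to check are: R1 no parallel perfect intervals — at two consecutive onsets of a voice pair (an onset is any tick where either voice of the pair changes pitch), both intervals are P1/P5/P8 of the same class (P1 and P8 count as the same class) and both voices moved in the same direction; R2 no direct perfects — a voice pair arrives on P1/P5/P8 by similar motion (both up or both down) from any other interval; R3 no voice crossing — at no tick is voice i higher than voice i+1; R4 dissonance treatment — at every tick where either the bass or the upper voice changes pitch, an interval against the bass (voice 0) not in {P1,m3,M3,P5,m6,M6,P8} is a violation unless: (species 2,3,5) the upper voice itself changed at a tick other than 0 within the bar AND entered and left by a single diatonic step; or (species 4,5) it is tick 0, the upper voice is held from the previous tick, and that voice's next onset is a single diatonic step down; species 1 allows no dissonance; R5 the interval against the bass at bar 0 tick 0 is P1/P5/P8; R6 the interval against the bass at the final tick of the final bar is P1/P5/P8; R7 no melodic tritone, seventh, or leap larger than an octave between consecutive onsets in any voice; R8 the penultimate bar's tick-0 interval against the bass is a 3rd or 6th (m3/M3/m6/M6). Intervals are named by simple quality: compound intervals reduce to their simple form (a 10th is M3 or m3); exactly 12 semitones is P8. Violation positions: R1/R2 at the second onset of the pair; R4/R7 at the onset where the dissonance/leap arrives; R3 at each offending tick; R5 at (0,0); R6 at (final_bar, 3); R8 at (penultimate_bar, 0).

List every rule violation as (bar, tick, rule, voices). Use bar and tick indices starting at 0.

(0, 0, R5, (0, 2))
(1, 0, R3, (1, 2))
(1, 1, R3, (1, 2))
(1, 2, R3, (1, 2))
(1, 3, R3, (1, 2))
(3, 0, R4, (0, 2))
(4, 0, R4, (0, 1))
(5, 0, R2, (0, 2))
(5, 0, R3, (1, 2))
(5, 0, R4, (0, 1))
(5, 1, R3, (1, 2))
(5, 2, R3, (1, 2))
(5, 3, R3, (1, 2))
(6, 0, R2, (0, 2))
(6, 0, R8, (0, 2))
(7, 3, R6, (0, 2))

bar 0: v0=A3 v1=A4 v2=C5 downbeat m3
bar 1: v0=C4 v1=A4 v2=G4 downbeat P5
bar 2: v0=B3 v1=D4 v2=B4 downbeat P8
bar 3: v0=C4 v1=A4 v2=B4 downbeat M7
bar 4: v0=B3 v1=E4 v2=B4 downbeat P8
bar 5: v0=A3 v1=G4 v2=E4 downbeat P5
bar 6: v0=B3 v1=G4 v2=B4 downbeat P8
bar 7: v0=A3 v1=A4 v2=C5 downbeat m3
  -> R5 @ bar 0 tick 0 v(0, 2): opens on m3
  -> R3 @ bar 1 tick 0 v(1, 2): A4 above G4
  -> R3 @ bar 1 tick 1 v(1, 2): A4 above G4
  -> R3 @ bar 1 tick 2 v(1, 2): A4 above G4
  -> R3 @ bar 1 tick 3 v(1, 2): A4 above G4
  -> R4 @ bar 3 tick 0 v(0, 2): C4/B4 M7 untreated
  -> R4 @ bar 4 tick 0 v(0, 1): B3/E4 P4 untreated
  -> R2 @ bar 5 tick 0 v(0, 2): B3/B4 P8 -> A3/E4 P5 similar
  -> R3 @ bar 5 tick 0 v(1, 2): G4 above E4
  -> R4 @ bar 5 tick 0 v(0, 1): A3/G4 m7 untreated
  -> R3 @ bar 5 tick 1 v(1, 2): G4 above E4
  -> R3 @ bar 5 tick 2 v(1, 2): G4 above E4
  -> R3 @ bar 5 tick 3 v(1, 2): G4 above E4
  -> R2 @ bar 6 tick 0 v(0, 2): A3/E4 P5 -> B3/B4 P8 similar
  -> R8 @ bar 6 tick 0 v(0, 2): penult P8 not 3rd/6th
  -> R6 @ bar 7 tick 3 v(0, 2): closes on m3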